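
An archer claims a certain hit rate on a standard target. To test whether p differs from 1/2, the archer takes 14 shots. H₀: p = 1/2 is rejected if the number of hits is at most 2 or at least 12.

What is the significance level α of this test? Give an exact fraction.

53/4096

α = P(X ≤ 2 or X ≥ 12 | p = 1/2), X ~ Binomial(14, 1/2).
By symmetry, α = 2·P(X ≤ 2) = 2·(1 + 14 + 91)/16384 = 212/16384 = 53/4096.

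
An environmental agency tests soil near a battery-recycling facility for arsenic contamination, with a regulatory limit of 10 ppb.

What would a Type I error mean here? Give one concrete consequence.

With the conventional null hypothesis that the arsenic concentration is at or below 10 ppb (safe):
A Type I error is rejecting H₀ when H₀ is true.
Here that means declaring the site contaminated and ordering remediation when actually the arsenic concentration is at or below 10 ppb (safe).

A Type I error would mean concluding that the arsenic concentration exceeds 10 ppb when in fact the arsenic concentration is at or below 10 ppb (safe). Consequence: a clean site is subjected to costly and unnecessary remediation.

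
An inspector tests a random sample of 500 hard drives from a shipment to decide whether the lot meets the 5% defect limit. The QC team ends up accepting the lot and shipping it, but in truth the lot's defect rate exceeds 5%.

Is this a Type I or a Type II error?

The null hypothesis here is that the lot's defect rate is 5% (within specification).
'Accepting the lot and shipping it' corresponds to failing to reject H₀.
H₀ was not rejected but H₀ is false — a Type II error (false negative).

Type II error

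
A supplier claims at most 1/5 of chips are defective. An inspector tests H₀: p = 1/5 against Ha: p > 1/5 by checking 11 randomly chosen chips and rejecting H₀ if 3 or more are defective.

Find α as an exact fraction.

3736313/9765625

The significance level is the probability, assuming p = 1/5, of seeing 3 or more defectives in 11 draws.
Via the complement, α = 1 − Σ_{j=0}^{2} C(11,j)(1/5)^j(4/5)^{11-j} = 3736313/9765625.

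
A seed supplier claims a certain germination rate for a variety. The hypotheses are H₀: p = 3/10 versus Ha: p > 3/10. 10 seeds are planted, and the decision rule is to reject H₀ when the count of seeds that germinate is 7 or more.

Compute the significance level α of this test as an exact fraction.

6620049/625000000

Under H₀, K ~ Binomial(10, 3/10), and α = P(K ≥ 7).
P(K ≥ 7) = Σ_{j=7}^{10} C(10,j)·(3/10)^j·(7/10)^{10-j} = 6620049/625000000.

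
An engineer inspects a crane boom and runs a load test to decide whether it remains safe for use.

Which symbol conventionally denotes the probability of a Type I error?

P(Type I error) = P(reject H₀ | H₀ true) = α, the significance level.

α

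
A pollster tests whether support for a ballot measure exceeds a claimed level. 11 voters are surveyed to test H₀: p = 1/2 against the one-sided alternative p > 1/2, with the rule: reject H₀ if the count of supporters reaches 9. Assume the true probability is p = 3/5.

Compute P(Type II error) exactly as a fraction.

8604328/9765625

A Type II error is failing to reject when Ha holds: with p = 3/5, β = P(X ≤ 8).
Summing C(11,j)·(3/5)^j·(2/5)^{11-j} for j = 0..8 gives 8604328/9765625.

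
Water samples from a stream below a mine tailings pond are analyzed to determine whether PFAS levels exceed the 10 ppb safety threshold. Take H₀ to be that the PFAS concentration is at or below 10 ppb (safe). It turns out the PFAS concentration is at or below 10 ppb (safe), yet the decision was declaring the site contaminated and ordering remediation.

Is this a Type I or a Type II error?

'Declaring the site contaminated and ordering remediation' corresponds to rejecting H₀.
H₀ was rejected but H₀ is true — a Type I error (false positive).

Type I error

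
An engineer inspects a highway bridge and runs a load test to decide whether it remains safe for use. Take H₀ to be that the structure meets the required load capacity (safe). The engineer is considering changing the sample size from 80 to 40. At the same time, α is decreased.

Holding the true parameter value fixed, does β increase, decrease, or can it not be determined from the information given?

It increases.

A smaller sample increases the standard error, so the sampling distributions under H₀ and Ha overlap more. Lowering α raises the bar for rejection; under Ha, the test now fails to reject on outcomes it previously would have rejected. Both changes push β in the same direction.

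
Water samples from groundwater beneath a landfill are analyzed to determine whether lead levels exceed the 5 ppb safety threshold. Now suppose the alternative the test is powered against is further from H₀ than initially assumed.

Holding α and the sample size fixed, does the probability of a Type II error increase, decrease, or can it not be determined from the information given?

It decreases.

The further the true parameter sits from the null value, the more of the Ha sampling distribution falls in the rejection region.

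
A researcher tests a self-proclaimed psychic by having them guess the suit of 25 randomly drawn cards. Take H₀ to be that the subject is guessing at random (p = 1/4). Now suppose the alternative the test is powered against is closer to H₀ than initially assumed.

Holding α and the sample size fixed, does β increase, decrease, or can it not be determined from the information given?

It increases.

A smaller departure from H₀ means the test statistic under Ha is distributed closer to where it would be under H₀; rejection becomes less likely.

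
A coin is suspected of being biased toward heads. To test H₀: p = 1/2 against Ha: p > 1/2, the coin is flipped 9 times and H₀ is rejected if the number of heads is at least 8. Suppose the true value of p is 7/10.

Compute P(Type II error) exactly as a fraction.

401998383/500000000

β = P(fail to reject H₀ | Ha true) = P(X ≤ 7 | p = 7/10), X ~ Binomial(9, 7/10).
Equivalently, β = 1 − P(X ≥ 8) = 401998383/500000000.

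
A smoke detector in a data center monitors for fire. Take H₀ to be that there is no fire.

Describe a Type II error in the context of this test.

A Type II error would mean concluding that there is no fire (or at least failing to establish that there is a fire) when in fact there is a fire.

A Type II error is failing to reject H₀ when H₀ is false.
Here that means remaining silent when actually there is a fire.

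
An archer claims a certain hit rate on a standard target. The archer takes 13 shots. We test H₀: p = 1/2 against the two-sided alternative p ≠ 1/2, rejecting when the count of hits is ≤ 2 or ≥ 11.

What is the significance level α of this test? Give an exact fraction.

The significance level is the null-hypothesis probability of the rejection region {≤2} ∪ {≥11}.
The two tails are symmetric, so α = 2·(1 + 13 + 78)/2^13 = 184/8192 = 23/1024.

23/1024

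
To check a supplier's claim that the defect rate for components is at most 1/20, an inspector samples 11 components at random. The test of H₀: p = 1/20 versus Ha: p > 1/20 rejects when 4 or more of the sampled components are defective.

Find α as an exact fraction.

7947524659/5120000000000

Under H₀, K ~ Binomial(11, 1/20); the Type I error rate is P(K ≥ 4).
Via the complement, α = 1 − Σ_{j=0}^{3} C(11,j)(1/20)^j(19/20)^{11-j} = 7947524659/5120000000000.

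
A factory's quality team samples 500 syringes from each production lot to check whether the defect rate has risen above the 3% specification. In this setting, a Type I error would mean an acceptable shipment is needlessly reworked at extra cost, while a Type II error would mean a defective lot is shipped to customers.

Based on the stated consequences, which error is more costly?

Type II error

The Type II consequence (a defective lot is shipped to customers) is more severe than the Type I consequence (an acceptable shipment is needlessly reworked at extra cost).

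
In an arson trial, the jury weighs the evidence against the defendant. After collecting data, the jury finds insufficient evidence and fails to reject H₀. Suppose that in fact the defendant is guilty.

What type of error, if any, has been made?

Type II error

The conventional null hypothesis here is that the defendant is innocent.
H₀ was not rejected, but H₀ is actually false.
Failing to reject a false null hypothesis is a Type II error (false negative).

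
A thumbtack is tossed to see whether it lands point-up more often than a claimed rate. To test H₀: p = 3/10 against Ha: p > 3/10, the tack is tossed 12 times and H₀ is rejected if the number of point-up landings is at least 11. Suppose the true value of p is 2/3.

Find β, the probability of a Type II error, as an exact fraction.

A Type II error is failing to reject when Ha holds: with p = 2/3, β = P(K ≤ 10).
Summing C(12,j)·(2/3)^j·(1/3)^{12-j} for j = 0..10 gives 502769/531441.

502769/531441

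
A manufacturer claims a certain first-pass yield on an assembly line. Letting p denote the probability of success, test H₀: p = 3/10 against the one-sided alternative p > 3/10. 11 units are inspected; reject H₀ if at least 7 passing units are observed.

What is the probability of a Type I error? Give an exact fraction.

216191511/10000000000

Under H₀, S ~ Binomial(11, 3/10), and α = P(S ≥ 7).
Adding the binomial terms for j = 7 through 11 with p = 3/10 yields 216191511/10000000000.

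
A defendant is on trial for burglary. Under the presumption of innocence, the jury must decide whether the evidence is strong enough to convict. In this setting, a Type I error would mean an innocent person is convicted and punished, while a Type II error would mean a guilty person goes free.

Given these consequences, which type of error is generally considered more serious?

Type I error

The Type I consequence (an innocent person is convicted and punished) is more severe than the Type II consequence (a guilty person goes free).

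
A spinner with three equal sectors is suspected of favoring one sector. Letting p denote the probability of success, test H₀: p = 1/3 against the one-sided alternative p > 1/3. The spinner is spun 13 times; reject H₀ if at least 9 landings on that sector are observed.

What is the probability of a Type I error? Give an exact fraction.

521/59049

α = P(reject H₀ | H₀ true) = P(Y ≥ 9 | p = 1/3), with Y ~ Binomial(13, 1/3).
Adding the binomial terms for j = 9 through 13 with p = 1/3 yields 521/59049.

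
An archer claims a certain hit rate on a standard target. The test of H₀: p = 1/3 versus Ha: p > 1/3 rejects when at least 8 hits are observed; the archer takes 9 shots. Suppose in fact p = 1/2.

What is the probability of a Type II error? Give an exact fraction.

Under the alternative p = 1/2, X ~ Binomial(9, 1/2); β is the probability the test does not reject, P(X < 8).
Summing C(9,j)·(1/2)^j·(1/2)^{9-j} for j = 0..7 gives 251/256.

251/256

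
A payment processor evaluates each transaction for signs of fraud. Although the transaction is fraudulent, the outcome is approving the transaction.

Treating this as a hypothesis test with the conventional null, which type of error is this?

Type II error

The null hypothesis here is that the transaction is legitimate.
'Approving the transaction' corresponds to failing to reject H₀.
H₀ was not rejected but H₀ is false — a Type II error (false negative).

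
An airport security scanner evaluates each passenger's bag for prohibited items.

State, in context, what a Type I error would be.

A Type I error would mean concluding that the bag contains a prohibited item when in fact the bag contains no prohibited items.

With the conventional null hypothesis that the bag contains no prohibited items:
A Type I error is rejecting H₀ when H₀ is true.
Here that means flagging the bag for a manual search when actually the bag contains no prohibited items.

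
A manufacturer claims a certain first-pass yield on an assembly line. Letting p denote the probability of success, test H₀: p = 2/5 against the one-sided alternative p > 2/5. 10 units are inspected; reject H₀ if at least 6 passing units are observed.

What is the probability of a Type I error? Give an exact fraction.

1623424/9765625

The Type I error probability is α = P(S ≥ 6) computed under H₀, where S ~ Binomial(10, 2/5).
Adding the binomial terms for j = 6 through 10 with p = 2/5 yields 1623424/9765625.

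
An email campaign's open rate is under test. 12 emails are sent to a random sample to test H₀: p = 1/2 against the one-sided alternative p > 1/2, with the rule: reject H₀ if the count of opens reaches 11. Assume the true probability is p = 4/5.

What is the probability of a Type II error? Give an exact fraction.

β = P(fail to reject H₀ | Ha true) = P(Y ≤ 10 | p = 4/5), Y ~ Binomial(12, 4/5).
Adding the binomial probabilities P(Y=0)+…+P(Y=10) at p = 4/5 gives 177031761/244140625.

177031761/244140625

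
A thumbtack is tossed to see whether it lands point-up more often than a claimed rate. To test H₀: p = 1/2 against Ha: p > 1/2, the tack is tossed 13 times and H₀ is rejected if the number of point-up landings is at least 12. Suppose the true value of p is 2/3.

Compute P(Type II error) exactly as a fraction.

510961/531441

A Type II error is failing to reject when Ha holds: with p = 2/3, β = P(X ≤ 11).
Adding the binomial probabilities P(X=0)+…+P(X=11) at p = 2/3 gives 510961/531441.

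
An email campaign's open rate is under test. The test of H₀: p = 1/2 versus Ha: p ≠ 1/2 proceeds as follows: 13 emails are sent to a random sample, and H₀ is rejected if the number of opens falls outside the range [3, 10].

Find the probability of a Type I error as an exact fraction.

23/1024

The significance level is the null-hypothesis probability of the rejection region {≤2} ∪ {≥11}.
By symmetry, α = 2·P(S ≤ 2) = 2·(1 + 13 + 78)/8192 = 184/8192 = 23/1024.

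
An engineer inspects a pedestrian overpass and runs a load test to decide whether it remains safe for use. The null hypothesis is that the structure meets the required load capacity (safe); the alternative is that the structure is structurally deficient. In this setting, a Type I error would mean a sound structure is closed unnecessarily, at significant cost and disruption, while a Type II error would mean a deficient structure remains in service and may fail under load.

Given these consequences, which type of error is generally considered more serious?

Type II error

The Type II consequence (a deficient structure remains in service and may fail under load) is more severe than the Type I consequence (a sound structure is closed unnecessarily, at significant cost and disruption).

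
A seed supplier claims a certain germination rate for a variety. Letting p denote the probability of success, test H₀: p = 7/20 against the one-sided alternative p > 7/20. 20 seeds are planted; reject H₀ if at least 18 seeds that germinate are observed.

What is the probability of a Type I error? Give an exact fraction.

α = P(reject H₀ | H₀ true) = P(X ≥ 18 | p = 7/20), with X ~ Binomial(20, 7/20).
P(X ≥ 18) = Σ_{j=18}^{20} C(20,j)·(7/20)^j·(13/20)^{20-j} = 55331865643399146571/104857600000000000000000000.

55331865643399146571/104857600000000000000000000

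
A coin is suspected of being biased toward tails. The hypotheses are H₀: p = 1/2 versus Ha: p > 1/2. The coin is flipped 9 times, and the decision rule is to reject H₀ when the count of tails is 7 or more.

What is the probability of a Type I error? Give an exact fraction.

23/256

The Type I error probability is α = P(Y ≥ 7) computed under H₀, where Y ~ Binomial(9, 1/2).
Summing the upper tail: (36 + 9 + 1) / 2^9 = 46/512 = 23/256.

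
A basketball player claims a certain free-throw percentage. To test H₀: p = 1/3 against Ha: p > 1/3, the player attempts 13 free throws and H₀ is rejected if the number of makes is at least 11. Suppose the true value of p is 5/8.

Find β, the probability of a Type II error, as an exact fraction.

252368141319/274877906944

β = P(fail to reject H₀ | Ha true) = P(Y ≤ 10 | p = 5/8), Y ~ Binomial(13, 5/8).
Adding the binomial probabilities P(Y=0)+…+P(Y=10) at p = 5/8 gives 252368141319/274877906944.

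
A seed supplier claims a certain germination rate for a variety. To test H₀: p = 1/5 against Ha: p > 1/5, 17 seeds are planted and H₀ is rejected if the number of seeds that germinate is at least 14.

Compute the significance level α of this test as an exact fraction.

9153/152587890625

Under H₀, K ~ Binomial(17, 1/5), and α = P(K ≥ 14).
Summing C(17,j)(1/5)^j(4/5)^{17−j} for j = 14,…,17 gives 9153/152587890625.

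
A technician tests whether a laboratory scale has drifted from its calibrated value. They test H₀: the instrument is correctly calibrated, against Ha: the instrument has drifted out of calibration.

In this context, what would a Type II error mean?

A Type II error is failing to reject H₀ when H₀ is false.
Here that means leaving the instrument in service when actually the instrument has drifted out of calibration.

A Type II error would mean concluding that the instrument is correctly calibrated (or at least failing to establish that the instrument has drifted out of calibration) when in fact the instrument has drifted out of calibration.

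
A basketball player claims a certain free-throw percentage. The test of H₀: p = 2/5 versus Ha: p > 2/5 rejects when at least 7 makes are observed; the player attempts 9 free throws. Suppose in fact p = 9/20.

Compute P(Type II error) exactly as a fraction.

A Type II error is failing to reject when Ha holds: with p = 9/20, β = P(K ≤ 6).
Equivalently, β = 1 − P(K ≥ 7) = 30407271323/32000000000.

30407271323/32000000000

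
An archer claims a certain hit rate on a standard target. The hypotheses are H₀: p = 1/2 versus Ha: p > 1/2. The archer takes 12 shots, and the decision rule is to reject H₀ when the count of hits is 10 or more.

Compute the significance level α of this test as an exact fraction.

The Type I error probability is α = P(Y ≥ 10) computed under H₀, where Y ~ Binomial(12, 1/2).
P(Y ≥ 10) = [C(12,10) + C(12,11) + C(12,12)] / 2^12 = (66 + 12 + 1) / 4096 = 79/4096.

79/4096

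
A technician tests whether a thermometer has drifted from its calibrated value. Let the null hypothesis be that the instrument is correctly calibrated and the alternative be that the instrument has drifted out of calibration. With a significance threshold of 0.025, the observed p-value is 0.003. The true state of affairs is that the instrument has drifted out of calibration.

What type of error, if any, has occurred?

Neither — the decision is correct.

Since p = 0.003 < α = 0.025, H₀ is rejected.
H₀ is false (actually the instrument has drifted out of calibration).
The decision matches the true state — no error.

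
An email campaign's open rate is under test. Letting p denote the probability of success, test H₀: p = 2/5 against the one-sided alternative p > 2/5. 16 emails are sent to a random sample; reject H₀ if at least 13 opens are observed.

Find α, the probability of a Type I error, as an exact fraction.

28639232/30517578125

Under H₀, X ~ Binomial(16, 2/5), and α = P(X ≥ 13).
Summing C(16,j)(2/5)^j(3/5)^{16−j} for j = 13,…,16 gives 28639232/30517578125.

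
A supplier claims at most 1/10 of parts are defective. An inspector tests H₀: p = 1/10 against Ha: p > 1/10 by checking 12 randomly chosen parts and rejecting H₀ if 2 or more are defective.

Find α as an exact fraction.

The significance level is the probability, assuming p = 1/10, of seeing 2 or more defectives in 12 draws.
α = 1 − P(S ≤ 1) = 1 − 659002251789/1000000000000 = 340997748211/1000000000000.

340997748211/1000000000000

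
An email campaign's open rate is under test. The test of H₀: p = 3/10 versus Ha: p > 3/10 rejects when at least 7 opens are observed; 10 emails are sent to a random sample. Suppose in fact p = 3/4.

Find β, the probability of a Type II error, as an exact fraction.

β = P(fail to reject H₀ | Ha true) = P(Y ≤ 6 | p = 3/4), Y ~ Binomial(10, 3/4).
Summing C(10,j)·(3/4)^j·(1/4)^{10-j} for j = 0..6 gives 58753/262144.

58753/262144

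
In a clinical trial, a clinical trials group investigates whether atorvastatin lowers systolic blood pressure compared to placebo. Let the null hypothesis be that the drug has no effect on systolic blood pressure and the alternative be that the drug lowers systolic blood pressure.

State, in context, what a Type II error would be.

A Type II error would mean concluding that the drug has no effect on systolic blood pressure (or at least failing to establish that the drug lowers systolic blood pressure) when in fact the drug lowers systolic blood pressure.

A Type II error is failing to reject H₀ when H₀ is false.
Here that means concluding there is insufficient evidence that the drug works when actually the drug lowers systolic blood pressure.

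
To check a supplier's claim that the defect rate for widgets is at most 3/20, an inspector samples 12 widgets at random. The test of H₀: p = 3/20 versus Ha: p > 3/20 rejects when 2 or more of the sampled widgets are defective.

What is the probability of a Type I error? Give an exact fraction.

2279589495695451/4096000000000000

Under H₀, X ~ Binomial(12, 3/20); the Type I error rate is P(X ≥ 2).
Via the complement, α = 1 − Σ_{j=0}^{1} C(12,j)(3/20)^j(17/20)^{12-j} = 2279589495695451/4096000000000000.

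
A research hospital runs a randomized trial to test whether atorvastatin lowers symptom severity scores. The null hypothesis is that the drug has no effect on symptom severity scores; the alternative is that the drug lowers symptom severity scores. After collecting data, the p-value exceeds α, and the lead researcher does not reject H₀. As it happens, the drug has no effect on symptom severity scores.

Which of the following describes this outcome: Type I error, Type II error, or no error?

The test retained a true H₀ — the decision matches the true state.

No error — this is a correct decision.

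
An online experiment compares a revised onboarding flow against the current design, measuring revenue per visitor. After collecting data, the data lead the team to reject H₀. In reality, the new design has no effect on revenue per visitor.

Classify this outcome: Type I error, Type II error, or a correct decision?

Type I error

The conventional null hypothesis here is that the new design has no effect on revenue per visitor.
H₀ was rejected, but H₀ is actually true.
Rejecting a true null hypothesis is a Type I error (false positive).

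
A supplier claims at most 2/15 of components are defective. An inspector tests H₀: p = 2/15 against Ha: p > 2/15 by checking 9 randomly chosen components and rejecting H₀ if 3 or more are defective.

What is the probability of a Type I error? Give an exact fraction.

The significance level is the probability, assuming p = 2/15, of seeing 3 or more defectives in 9 draws.
Computing the lower-tail complement: 1 − 34323438799/38443359375 = 4119920576/38443359375.

4119920576/38443359375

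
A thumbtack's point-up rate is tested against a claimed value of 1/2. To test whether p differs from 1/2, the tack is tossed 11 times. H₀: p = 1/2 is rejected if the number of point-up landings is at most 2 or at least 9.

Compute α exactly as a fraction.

The significance level is the null-hypothesis probability of the rejection region {≤2} ∪ {≥9}.
The two tails are symmetric, so α = 2·(1 + 11 + 55)/2^11 = 134/2048 = 67/1024.

67/1024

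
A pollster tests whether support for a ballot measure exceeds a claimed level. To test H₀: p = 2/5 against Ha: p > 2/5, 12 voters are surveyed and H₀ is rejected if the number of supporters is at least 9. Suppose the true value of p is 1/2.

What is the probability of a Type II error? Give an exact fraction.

Under the alternative p = 1/2, S ~ Binomial(12, 1/2); β is the probability the test does not reject, P(S < 9).
Summing C(12,j)·(1/2)^j·(1/2)^{12-j} for j = 0..8 gives 3797/4096.

3797/4096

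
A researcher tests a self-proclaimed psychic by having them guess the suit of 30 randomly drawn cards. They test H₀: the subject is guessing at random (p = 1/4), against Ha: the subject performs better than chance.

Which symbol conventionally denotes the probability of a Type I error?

α

P(Type I error) = P(reject H₀ | H₀ true) = α, the significance level.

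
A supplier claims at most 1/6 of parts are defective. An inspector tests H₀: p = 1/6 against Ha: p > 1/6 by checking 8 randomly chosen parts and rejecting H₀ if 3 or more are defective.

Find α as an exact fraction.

75497/559872

Under H₀, X ~ Binomial(8, 1/6); the Type I error rate is P(X ≥ 3).
Via the complement, α = 1 − Σ_{j=0}^{2} C(8,j)(1/6)^j(5/6)^{8-j} = 75497/559872.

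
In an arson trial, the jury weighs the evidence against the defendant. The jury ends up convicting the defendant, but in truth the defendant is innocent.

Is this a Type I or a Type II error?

The null hypothesis here is that the defendant is innocent.
'Convicting the defendant' corresponds to rejecting H₀.
H₀ was rejected but H₀ is true — a Type I error (false positive).

Type I error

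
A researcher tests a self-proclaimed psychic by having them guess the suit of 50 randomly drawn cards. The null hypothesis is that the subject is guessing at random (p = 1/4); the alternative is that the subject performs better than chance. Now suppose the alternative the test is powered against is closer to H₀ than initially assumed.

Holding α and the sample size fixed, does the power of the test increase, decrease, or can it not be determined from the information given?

It decreases.

A smaller departure from H₀ means the test statistic under Ha is distributed closer to where it would be under H₀; rejection becomes less likely.
Since power = 1 − β and β increases, power decreases.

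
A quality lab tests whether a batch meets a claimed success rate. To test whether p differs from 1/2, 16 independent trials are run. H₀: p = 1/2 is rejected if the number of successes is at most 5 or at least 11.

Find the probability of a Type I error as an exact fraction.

α = P(Y ≤ 5 or Y ≥ 11 | p = 1/2), Y ~ Binomial(16, 1/2).
Each tail has probability (1 + 16 + 120 + 560 + 1820 + 4368)/65536; doubling gives α = 13770/65536 = 6885/32768.

6885/32768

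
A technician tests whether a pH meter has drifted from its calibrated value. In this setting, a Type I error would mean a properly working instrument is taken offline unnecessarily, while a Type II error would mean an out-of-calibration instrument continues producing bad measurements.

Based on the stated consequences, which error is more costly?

The Type II consequence (an out-of-calibration instrument continues producing bad measurements) is more severe than the Type I consequence (a properly working instrument is taken offline unnecessarily).

Type II error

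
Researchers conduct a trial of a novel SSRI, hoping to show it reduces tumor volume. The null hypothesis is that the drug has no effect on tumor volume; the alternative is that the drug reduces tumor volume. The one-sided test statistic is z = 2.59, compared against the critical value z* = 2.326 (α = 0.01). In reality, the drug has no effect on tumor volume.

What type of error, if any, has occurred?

Since z = 2.59 > z* = 2.326, H₀ is rejected.
H₀ is true (actually the drug has no effect on tumor volume).
Rejecting a true H₀ is a Type I error.

Type I error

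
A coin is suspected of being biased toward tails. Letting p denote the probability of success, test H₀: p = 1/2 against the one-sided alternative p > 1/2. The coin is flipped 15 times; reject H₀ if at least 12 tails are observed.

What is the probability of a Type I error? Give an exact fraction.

9/512

The Type I error probability is α = P(Y ≥ 12) computed under H₀, where Y ~ Binomial(15, 1/2).
P(Y ≥ 12) = [C(15,12) + C(15,13) + C(15,14) + C(15,15)] / 2^15 = (455 + 105 + 15 + 1) / 32768 = 576/32768 = 9/512.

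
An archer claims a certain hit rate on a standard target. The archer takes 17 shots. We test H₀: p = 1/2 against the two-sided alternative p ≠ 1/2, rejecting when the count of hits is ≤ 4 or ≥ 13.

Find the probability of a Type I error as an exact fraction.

α = P(X ≤ 4 or X ≥ 13 | p = 1/2), X ~ Binomial(17, 1/2).
Each tail has probability (1 + 17 + 136 + 680 + 2380)/131072; doubling gives α = 6428/131072 = 1607/32768.

1607/32768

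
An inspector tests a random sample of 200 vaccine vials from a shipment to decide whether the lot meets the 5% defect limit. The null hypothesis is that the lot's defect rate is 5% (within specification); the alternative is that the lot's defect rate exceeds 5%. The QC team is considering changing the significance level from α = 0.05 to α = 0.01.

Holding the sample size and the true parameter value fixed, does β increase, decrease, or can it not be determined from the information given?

Tightening α shrinks the rejection region. When Ha holds, fewer sample outcomes clear the stricter threshold, so more fall in the acceptance region.

It increases.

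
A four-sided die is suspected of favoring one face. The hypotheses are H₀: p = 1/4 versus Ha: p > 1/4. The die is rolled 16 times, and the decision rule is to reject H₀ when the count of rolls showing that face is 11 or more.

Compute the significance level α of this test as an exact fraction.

The Type I error probability is α = P(Y ≥ 11) computed under H₀, where Y ~ Binomial(16, 1/4).
Summing C(16,j)(1/4)^j(3/4)^{16−j} for j = 11,…,16 gives 1225093/4294967296.

1225093/4294967296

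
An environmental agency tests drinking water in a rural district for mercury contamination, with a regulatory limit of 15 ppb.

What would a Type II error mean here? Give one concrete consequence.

With the conventional null hypothesis that the mercury concentration is at or below 15 ppb (safe):
A Type II error is failing to reject H₀ when H₀ is false.
Here that means certifying the site as safe when actually the mercury concentration exceeds 15 ppb.

A Type II error would mean concluding that the mercury concentration is at or below 15 ppb (safe) (or at least failing to establish that the mercury concentration exceeds 15 ppb) when in fact the mercury concentration exceeds 15 ppb. Consequence: a site with unsafe mercury levels is certified clean, and people continue to be exposed.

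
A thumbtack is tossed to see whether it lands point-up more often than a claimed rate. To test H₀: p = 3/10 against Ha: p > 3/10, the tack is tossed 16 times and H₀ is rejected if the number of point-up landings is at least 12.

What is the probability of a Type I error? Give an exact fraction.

531662610897/2000000000000000

Under H₀, X ~ Binomial(16, 3/10), and α = P(X ≥ 12).
P(X ≥ 12) = Σ_{j=12}^{16} C(16,j)·(3/10)^j·(7/10)^{16-j} = 531662610897/2000000000000000.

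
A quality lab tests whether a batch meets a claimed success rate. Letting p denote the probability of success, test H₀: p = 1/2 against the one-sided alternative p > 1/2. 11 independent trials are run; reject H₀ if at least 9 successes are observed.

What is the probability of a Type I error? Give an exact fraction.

Under H₀, S ~ Binomial(11, 1/2), and α = P(S ≥ 9).
That's C(11,9) + C(11,10) + C(11,11) over 2^11, i.e. (55 + 11 + 1)/2048 = 67/2048.

67/2048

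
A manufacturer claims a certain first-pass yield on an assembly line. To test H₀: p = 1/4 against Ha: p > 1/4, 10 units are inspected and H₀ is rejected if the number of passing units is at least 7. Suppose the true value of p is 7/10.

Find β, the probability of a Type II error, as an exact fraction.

218993301/625000000

A Type II error is failing to reject when Ha holds: with p = 7/10, β = P(S ≤ 6).
Adding the binomial probabilities P(S=0)+…+P(S=6) at p = 7/10 gives 218993301/625000000.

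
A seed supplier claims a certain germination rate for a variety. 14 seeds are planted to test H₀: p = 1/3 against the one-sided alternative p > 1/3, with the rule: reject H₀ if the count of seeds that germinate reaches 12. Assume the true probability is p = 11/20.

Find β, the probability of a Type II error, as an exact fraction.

Under the alternative p = 11/20, Y ~ Binomial(14, 11/20); β is the probability the test does not reject, P(Y < 12).
Adding the binomial probabilities P(Y=0)+…+P(Y=11) at p = 11/20 gives 805268516435735481/819200000000000000.

805268516435735481/819200000000000000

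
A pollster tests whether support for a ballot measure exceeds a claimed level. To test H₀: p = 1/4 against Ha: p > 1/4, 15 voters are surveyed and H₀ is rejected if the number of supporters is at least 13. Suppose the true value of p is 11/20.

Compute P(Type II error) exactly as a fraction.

32418940857512713659/32768000000000000000

β = P(fail to reject H₀ | Ha true) = P(K ≤ 12 | p = 11/20), K ~ Binomial(15, 11/20).
Summing C(15,j)·(11/20)^j·(9/20)^{15-j} for j = 0..12 gives 32418940857512713659/32768000000000000000.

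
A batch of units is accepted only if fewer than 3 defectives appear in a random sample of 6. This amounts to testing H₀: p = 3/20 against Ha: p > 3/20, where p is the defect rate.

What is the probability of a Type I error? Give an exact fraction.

302967/6400000

α = P(reject H₀ | H₀ true) = P(X ≥ 3 | p = 3/20), X ~ Binomial(6, 3/20).
α = 1 − P(X ≤ 2) = 1 − 6097033/6400000 = 302967/6400000.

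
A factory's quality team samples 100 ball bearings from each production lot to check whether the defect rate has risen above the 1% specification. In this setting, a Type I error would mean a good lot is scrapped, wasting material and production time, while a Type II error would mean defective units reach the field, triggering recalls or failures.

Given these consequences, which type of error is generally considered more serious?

Type II error

The Type II consequence (defective units reach the field, triggering recalls or failures) is more severe than the Type I consequence (a good lot is scrapped, wasting material and production time).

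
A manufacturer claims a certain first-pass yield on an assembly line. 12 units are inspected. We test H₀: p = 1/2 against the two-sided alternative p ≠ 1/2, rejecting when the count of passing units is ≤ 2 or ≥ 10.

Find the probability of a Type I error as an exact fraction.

79/2048

The significance level is the null-hypothesis probability of the rejection region {≤2} ∪ {≥10}.
The two tails are symmetric, so α = 2·(1 + 12 + 66)/2^12 = 158/4096 = 79/2048.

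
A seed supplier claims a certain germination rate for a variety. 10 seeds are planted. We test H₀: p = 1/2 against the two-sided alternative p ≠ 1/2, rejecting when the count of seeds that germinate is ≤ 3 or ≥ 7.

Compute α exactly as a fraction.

11/32

Under H₀, X ~ Binomial(10, 1/2); α is the probability of landing in either tail, P(X ≤ 3) + P(X ≥ 7).
Each tail has probability (1 + 10 + 45 + 120)/1024; doubling gives α = 352/1024 = 11/32.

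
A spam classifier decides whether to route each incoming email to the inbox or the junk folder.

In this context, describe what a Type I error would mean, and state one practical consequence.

With the conventional null hypothesis that the message is legitimate (not spam):
A Type I error is rejecting H₀ when H₀ is true.
Here that means sending the message to the spam folder when actually the message is legitimate (not spam).

A Type I error would mean concluding that the message is spam when in fact the message is legitimate (not spam). Consequence: a legitimate email — possibly an important one — is hidden in the spam folder.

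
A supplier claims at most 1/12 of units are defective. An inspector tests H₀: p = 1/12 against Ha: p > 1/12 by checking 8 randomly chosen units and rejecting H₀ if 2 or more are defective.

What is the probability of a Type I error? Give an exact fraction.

Under H₀, K ~ Binomial(8, 1/12); the Type I error rate is P(K ≥ 2).
α = 1 − P(K ≤ 1) = 1 − 370256249/429981696 = 59725447/429981696.

59725447/429981696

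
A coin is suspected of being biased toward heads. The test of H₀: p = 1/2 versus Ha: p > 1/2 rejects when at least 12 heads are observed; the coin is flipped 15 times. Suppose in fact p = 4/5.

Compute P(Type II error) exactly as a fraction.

10737240461/30517578125

β = P(fail to reject H₀ | Ha true) = P(X ≤ 11 | p = 4/5), X ~ Binomial(15, 4/5).
Summing C(15,j)·(4/5)^j·(1/5)^{15-j} for j = 0..11 gives 10737240461/30517578125.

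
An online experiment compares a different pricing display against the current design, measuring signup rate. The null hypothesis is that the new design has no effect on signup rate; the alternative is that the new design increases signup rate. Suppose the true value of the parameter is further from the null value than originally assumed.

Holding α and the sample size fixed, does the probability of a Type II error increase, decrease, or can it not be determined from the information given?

The further the true parameter sits from the null value, the more of the Ha sampling distribution falls in the rejection region.

It decreases.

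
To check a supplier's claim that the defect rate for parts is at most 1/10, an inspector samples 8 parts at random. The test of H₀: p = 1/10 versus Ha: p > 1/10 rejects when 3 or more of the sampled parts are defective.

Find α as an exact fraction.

3809179/100000000

Under H₀, S ~ Binomial(8, 1/10); the Type I error rate is P(S ≥ 3).
α = 1 − P(S ≤ 2) = 1 − 96190821/100000000 = 3809179/100000000.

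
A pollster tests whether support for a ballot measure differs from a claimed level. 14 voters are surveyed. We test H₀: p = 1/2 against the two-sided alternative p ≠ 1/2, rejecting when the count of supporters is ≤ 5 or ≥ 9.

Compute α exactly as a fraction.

The significance level is the null-hypothesis probability of the rejection region {≤5} ∪ {≥9}.
Each tail has probability (1 + 14 + 91 + 364 + 1001 + 2002)/16384; doubling gives α = 6946/16384 = 3473/8192.

3473/8192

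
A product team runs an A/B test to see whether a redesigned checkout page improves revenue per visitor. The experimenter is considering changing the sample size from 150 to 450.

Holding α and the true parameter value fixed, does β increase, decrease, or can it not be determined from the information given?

A larger sample reduces the standard error, pulling the sampling distribution under Ha further from the non-rejection region.

It decreases.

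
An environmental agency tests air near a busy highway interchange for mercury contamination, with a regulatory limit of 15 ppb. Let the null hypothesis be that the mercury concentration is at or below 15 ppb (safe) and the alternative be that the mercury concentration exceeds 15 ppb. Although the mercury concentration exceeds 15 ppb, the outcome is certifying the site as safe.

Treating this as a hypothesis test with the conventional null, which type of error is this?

Type II error

'Certifying the site as safe' corresponds to failing to reject H₀.
H₀ was not rejected but H₀ is false — a Type II error (false negative).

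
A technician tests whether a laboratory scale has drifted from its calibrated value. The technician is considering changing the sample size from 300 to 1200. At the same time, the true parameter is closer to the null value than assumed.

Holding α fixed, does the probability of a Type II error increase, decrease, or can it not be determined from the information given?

The first change alone would make β decrease; the second alone would make β increase. Which effect dominates depends on the magnitudes, which are not given.

Cannot be determined from the information given.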